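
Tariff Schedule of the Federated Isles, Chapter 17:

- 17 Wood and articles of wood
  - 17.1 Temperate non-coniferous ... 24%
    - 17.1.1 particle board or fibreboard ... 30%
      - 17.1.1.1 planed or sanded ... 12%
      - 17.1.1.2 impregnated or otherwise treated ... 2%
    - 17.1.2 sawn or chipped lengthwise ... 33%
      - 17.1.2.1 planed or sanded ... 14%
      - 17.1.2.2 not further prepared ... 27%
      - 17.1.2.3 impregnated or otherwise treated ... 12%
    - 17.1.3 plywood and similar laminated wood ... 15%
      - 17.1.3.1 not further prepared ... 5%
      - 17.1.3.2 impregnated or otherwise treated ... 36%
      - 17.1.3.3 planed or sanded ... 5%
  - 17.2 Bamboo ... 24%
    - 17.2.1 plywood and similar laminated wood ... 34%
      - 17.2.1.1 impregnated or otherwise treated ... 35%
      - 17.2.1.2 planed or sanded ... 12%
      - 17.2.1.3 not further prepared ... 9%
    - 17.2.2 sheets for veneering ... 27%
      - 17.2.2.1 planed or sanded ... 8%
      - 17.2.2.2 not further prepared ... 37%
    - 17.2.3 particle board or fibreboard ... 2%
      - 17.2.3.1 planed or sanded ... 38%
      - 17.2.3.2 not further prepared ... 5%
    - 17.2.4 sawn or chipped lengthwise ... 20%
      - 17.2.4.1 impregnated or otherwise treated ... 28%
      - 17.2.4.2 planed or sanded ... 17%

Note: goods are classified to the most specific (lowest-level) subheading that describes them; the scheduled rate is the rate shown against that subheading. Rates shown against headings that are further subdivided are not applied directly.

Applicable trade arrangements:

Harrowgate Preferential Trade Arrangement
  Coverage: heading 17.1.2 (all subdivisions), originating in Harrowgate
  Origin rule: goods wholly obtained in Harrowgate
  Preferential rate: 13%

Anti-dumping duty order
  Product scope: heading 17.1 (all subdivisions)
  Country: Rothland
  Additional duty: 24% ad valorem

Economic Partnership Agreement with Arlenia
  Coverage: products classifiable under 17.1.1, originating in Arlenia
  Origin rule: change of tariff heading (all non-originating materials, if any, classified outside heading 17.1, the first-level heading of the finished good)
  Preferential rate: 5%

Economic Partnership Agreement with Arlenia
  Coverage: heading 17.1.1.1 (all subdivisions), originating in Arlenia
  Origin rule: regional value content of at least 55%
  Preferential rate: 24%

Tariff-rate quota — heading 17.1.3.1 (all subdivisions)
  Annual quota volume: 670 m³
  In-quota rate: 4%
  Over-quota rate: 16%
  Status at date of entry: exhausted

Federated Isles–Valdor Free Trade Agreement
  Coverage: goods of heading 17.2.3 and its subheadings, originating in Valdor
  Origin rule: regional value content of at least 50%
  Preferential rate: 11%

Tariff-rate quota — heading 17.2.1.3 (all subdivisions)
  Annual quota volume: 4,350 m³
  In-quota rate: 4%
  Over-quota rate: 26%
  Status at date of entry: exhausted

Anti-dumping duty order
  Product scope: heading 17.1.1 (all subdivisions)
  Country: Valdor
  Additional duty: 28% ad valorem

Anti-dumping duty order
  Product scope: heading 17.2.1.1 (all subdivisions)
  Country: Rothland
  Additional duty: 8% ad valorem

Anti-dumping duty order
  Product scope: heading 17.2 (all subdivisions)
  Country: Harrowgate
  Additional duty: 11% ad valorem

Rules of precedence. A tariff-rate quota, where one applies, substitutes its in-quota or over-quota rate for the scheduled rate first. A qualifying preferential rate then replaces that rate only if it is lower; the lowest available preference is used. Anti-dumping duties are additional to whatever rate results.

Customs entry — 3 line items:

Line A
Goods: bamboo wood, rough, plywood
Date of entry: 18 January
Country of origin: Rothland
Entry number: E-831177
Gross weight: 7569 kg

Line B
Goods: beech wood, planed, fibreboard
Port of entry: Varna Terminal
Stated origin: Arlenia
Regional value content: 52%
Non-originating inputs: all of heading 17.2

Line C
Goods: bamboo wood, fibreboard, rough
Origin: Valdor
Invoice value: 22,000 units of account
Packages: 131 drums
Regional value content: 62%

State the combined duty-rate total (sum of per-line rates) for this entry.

36%

Line A: bamboo → 17.2; plywood → 17.2.1; rough → 17.2.1.3. Scheduled 9%. quota on 17.2.1.3 exhausted → over-quota 26%. → 26%.
Line B: beech → 17.1; fibreboard → 17.1.1; planed → 17.1.1.1. Scheduled 12%. Arlenia agreement on 17.1.1: CTH met → 5% available; Arlenia agreement on 17.1.1.1: RVC < 55%; preferential 5%. → 5%.
Line C: bamboo → 17.2; fibreboard → 17.2.3; rough → 17.2.3.2. Scheduled 5%. Valdor agreement on 17.2.3: RVC ≥ 50% → 11% available; preference 11% not lower than 5% → no reduction. → 5%.
Sum: 26% + 5% + 5% = 36%.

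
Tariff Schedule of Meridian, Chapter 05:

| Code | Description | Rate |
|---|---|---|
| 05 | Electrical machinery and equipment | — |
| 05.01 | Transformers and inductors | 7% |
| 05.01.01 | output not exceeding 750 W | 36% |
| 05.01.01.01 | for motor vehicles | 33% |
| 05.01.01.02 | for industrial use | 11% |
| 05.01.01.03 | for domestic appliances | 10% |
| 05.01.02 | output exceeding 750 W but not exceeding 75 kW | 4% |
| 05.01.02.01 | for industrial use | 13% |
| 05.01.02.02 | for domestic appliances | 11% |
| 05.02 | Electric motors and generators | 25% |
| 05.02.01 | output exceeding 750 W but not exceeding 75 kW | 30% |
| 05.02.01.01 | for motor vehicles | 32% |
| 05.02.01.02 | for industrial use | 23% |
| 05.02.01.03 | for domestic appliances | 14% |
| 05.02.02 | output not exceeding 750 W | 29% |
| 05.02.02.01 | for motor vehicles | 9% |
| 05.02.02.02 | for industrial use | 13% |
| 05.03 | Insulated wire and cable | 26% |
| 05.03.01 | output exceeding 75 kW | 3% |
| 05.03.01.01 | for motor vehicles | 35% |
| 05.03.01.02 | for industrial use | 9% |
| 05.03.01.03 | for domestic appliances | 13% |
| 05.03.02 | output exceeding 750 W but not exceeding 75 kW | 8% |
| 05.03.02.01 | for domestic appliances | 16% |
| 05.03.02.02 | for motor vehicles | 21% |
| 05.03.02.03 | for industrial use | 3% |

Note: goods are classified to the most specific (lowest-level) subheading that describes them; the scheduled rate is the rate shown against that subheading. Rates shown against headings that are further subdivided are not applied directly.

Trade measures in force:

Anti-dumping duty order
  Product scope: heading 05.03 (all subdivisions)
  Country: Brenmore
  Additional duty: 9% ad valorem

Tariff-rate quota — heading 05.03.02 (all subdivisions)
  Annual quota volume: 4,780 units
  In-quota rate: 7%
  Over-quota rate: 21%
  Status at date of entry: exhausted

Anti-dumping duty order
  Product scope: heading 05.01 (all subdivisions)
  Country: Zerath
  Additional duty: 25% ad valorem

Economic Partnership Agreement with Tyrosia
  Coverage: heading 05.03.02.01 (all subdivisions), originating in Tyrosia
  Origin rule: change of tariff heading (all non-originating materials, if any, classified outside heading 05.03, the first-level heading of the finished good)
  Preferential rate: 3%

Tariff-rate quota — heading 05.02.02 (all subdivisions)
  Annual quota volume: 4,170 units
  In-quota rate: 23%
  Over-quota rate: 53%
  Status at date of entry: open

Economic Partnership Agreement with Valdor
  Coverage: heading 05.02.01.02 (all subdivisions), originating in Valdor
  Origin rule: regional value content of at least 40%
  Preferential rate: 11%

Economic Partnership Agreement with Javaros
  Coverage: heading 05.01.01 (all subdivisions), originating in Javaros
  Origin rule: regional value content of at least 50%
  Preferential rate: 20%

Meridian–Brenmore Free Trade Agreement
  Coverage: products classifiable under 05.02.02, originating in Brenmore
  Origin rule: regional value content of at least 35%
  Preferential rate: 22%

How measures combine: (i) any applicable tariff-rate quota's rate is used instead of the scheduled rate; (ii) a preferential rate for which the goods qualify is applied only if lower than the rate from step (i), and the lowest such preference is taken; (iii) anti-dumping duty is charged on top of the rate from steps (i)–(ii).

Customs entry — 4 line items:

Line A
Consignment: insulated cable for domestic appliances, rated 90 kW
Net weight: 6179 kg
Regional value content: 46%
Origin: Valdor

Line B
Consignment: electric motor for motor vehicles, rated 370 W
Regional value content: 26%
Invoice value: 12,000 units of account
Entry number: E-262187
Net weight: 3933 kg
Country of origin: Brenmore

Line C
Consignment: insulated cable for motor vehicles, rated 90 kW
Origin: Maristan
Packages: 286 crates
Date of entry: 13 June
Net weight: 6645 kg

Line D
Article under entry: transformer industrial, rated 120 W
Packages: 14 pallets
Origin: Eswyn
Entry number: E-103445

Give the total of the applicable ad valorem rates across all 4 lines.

82%

Line A: insulated cable → 05.03; rated 90 kW → 05.03.01; for domestic appliances → 05.03.01.03. Scheduled 13%. Valdor agreement on 05.02.01.02: 05.03.01.03 not covered. → 13%.
Line B: electric motor → 05.02; rated 370 W → 05.02.02; for motor vehicles → 05.02.02.01. Scheduled 9%. quota on 05.02.02 open → in-quota 23%; Brenmore agreement on 05.02.02: RVC < 35%. → 23%.
Line C: insulated cable → 05.03; rated 90 kW → 05.03.01; for motor vehicles → 05.03.01.01. Scheduled 35%. No special measure applies. → 35%.
Line D: transformer → 05.01; rated 120 W → 05.01.01; industrial → 05.01.01.02. Scheduled 11%. No special measure applies. → 11%.
Sum: 13% + 23% + 35% + 11% = 82%.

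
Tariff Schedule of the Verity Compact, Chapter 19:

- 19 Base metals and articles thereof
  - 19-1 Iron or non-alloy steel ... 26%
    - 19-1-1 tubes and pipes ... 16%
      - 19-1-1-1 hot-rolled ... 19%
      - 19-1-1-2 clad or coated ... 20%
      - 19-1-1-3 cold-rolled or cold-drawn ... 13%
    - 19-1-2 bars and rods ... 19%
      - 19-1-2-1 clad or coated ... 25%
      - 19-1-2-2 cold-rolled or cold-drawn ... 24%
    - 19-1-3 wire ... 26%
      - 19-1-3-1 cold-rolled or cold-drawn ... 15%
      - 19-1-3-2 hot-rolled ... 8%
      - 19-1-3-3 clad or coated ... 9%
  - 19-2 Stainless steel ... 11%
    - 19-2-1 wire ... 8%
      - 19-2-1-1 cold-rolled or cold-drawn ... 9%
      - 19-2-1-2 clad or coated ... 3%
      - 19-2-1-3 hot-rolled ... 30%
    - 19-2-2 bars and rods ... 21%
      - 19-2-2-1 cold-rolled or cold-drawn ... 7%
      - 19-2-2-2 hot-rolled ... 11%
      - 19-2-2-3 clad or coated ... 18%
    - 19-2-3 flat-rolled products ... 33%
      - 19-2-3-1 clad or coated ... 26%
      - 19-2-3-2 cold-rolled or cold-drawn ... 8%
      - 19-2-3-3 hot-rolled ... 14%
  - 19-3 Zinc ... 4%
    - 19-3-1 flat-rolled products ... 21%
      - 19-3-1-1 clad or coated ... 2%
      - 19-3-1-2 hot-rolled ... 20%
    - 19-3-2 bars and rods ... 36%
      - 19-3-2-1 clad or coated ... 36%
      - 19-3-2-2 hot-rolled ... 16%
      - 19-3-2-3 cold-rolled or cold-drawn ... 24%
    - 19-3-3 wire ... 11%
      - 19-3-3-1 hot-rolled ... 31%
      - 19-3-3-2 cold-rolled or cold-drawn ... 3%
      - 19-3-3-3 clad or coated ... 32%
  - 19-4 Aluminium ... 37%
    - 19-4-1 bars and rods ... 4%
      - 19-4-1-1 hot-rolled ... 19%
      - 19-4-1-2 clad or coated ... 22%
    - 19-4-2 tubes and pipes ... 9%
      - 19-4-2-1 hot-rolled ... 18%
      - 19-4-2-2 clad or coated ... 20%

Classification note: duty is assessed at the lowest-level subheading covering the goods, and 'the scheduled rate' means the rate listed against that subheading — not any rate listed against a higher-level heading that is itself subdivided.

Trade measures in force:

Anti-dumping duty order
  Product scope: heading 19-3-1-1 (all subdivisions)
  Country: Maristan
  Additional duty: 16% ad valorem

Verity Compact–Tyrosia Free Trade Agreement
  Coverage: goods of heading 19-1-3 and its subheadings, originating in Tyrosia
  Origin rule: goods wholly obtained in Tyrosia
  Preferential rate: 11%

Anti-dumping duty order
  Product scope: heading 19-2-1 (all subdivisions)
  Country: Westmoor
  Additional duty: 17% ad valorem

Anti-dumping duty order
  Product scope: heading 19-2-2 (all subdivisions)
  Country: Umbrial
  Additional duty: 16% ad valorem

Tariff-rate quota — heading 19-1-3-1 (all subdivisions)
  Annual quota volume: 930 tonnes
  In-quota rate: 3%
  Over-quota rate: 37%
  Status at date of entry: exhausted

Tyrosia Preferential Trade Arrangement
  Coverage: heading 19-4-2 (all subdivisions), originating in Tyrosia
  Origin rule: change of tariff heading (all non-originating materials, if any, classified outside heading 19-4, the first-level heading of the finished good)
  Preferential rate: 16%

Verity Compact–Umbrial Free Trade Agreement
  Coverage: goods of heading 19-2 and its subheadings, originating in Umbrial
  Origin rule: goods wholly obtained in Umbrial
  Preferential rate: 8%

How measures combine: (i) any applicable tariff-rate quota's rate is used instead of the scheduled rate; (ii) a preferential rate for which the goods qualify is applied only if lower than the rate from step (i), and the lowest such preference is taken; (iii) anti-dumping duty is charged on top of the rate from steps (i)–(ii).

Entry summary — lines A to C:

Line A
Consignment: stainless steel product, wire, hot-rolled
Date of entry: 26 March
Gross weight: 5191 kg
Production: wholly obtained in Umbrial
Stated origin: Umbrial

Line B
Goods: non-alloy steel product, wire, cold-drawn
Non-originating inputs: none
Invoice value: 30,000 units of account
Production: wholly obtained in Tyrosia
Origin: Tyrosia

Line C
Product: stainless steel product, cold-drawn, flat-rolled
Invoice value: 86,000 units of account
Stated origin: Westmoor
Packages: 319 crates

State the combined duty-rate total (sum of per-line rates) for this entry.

Line A: stainless steel → 19-2; wire → 19-2-1; hot-rolled → 19-2-1-3. Scheduled 30%. Umbrial agreement on 19-2: wholly obtained → 8% available; preferential 8%. → 8%.
Line B: non-alloy steel → 19-1; wire → 19-1-3; cold-drawn → 19-1-3-1. Scheduled 15%. quota on 19-1-3-1 exhausted → over-quota 37%; Tyrosia agreement on 19-1-3: wholly obtained → 11% available; Tyrosia agreement on 19-4-2: 19-1-3-1 not covered; preferential 11%. → 11%.
Line C: stainless steel → 19-2; flat-rolled → 19-2-3; cold-drawn → 19-2-3-2. Scheduled 8%. No special measure applies. → 8%.
Sum: 8% + 11% + 8% = 27%.

27%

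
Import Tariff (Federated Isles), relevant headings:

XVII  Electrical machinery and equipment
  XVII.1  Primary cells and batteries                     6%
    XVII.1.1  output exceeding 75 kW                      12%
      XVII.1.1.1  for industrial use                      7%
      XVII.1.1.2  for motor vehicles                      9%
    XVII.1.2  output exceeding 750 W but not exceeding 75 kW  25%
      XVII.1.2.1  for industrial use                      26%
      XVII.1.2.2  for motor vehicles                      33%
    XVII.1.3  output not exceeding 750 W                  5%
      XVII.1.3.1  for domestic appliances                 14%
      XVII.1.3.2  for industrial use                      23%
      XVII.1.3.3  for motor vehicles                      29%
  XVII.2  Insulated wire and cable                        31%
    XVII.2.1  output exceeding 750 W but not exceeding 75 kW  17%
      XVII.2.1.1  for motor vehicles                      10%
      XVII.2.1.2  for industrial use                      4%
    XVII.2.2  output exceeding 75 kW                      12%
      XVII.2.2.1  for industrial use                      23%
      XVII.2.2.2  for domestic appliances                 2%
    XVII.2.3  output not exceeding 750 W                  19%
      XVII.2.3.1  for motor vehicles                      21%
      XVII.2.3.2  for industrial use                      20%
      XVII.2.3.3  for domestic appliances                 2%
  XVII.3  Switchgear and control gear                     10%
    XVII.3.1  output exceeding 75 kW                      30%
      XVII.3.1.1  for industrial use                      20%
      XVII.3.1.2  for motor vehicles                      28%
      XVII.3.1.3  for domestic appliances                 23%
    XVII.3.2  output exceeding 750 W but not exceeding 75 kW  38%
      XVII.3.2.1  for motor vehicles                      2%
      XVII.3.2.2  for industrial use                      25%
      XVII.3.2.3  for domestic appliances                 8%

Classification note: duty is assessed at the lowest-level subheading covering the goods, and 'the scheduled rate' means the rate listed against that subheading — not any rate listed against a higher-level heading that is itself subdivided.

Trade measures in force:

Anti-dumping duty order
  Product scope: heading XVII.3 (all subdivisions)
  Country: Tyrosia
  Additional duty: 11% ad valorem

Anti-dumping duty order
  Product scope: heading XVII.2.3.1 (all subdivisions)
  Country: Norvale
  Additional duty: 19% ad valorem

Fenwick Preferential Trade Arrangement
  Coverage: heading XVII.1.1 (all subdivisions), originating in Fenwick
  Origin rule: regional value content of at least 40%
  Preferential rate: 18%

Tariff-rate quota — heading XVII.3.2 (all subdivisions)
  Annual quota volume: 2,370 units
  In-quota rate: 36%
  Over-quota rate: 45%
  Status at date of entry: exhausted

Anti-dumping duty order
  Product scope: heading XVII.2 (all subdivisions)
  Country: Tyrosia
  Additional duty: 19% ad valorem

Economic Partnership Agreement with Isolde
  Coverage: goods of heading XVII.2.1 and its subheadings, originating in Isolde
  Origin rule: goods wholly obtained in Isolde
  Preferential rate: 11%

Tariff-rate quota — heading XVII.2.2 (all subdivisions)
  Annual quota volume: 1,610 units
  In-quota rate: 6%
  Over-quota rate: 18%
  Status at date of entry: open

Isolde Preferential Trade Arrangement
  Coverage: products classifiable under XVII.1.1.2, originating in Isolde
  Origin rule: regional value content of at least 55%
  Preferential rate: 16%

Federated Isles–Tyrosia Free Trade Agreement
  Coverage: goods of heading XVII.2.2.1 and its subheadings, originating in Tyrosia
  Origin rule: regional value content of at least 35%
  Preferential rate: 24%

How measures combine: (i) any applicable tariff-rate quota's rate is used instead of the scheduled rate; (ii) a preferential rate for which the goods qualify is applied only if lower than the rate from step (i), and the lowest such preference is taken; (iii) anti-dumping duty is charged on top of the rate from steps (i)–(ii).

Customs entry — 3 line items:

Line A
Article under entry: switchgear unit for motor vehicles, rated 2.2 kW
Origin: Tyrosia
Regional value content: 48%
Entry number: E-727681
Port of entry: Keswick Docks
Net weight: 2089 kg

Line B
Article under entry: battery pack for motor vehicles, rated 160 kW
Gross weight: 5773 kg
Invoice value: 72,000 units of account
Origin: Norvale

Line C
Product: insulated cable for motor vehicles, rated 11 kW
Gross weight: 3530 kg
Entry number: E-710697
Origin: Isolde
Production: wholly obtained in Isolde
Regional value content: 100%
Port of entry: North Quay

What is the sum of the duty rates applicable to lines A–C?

75%

Line A: switchgear unit → XVII.3; rated 2.2 kW → XVII.3.2; for motor vehicles → XVII.3.2.1. Scheduled 2%. quota on XVII.3.2 exhausted → over-quota 45%; Tyrosia agreement on XVII.2.2.1: XVII.3.2.1 not covered; anti-dumping (Tyrosia, XVII.3): +11%; total 45% + 11% = 56%. → 56%.
Line B: battery pack → XVII.1; rated 160 kW → XVII.1.1; for motor vehicles → XVII.1.1.2. Scheduled 9%. No special measure applies. → 9%.
Line C: insulated cable → XVII.2; rated 11 kW → XVII.2.1; for motor vehicles → XVII.2.1.1. Scheduled 10%. Isolde agreement on XVII.2.1: wholly obtained → 11% available; Isolde agreement on XVII.1.1.2: XVII.2.1.1 not covered; preference 11% not lower than 10% → no reduction. → 10%.
Sum: 56% + 9% + 10% = 75%.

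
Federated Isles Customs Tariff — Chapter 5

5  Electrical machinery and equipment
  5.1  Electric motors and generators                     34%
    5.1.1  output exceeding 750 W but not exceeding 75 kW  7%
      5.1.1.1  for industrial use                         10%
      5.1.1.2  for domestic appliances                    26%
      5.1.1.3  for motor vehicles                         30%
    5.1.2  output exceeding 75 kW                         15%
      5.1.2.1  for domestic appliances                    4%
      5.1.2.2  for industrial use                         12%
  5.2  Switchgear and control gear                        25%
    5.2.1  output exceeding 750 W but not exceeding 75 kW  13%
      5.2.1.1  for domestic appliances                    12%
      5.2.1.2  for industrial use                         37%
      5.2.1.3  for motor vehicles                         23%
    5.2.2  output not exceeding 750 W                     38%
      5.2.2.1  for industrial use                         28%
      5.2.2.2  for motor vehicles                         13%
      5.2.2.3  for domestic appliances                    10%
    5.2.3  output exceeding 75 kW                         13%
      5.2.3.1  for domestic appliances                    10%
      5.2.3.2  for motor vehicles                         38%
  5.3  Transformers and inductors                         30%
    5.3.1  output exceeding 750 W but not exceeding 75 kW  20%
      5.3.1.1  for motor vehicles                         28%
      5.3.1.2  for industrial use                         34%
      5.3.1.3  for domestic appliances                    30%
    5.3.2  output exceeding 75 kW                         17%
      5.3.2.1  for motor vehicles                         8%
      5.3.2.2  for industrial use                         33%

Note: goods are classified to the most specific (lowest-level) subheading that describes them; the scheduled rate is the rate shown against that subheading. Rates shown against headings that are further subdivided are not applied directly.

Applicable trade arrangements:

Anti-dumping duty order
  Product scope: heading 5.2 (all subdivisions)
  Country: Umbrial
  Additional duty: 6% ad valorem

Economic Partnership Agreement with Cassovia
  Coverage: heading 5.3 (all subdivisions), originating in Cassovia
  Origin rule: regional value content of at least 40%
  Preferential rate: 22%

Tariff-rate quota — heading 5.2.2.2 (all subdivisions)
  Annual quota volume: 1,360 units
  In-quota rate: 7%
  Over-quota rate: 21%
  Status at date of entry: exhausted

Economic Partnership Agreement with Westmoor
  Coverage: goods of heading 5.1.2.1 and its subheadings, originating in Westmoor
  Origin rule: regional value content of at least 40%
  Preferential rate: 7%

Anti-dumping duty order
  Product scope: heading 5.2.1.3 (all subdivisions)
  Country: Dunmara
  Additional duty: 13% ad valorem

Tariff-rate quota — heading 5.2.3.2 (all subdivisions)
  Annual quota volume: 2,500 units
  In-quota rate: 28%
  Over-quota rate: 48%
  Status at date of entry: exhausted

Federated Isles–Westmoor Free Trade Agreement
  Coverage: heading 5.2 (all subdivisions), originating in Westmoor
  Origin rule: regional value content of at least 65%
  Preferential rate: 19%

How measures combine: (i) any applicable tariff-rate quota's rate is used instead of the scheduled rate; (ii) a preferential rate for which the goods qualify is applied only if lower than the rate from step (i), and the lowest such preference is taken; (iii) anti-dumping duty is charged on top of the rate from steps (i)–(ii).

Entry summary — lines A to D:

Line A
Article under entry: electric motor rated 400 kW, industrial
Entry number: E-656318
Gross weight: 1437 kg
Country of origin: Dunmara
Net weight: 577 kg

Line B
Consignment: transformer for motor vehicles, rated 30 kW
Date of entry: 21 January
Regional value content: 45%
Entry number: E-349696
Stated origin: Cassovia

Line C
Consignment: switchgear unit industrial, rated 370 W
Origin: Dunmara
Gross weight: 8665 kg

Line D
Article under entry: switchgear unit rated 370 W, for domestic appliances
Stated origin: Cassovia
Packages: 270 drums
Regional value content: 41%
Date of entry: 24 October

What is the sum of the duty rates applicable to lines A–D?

72%

Line A: electric motor → 5.1; rated 400 kW → 5.1.2; industrial → 5.1.2.2. Scheduled 12%. No special measure applies. → 12%.
Line B: transformer → 5.3; rated 30 kW → 5.3.1; for motor vehicles → 5.3.1.1. Scheduled 28%. Cassovia agreement on 5.3: RVC ≥ 40% → 22% available; preferential 22%. → 22%.
Line C: switchgear unit → 5.2; rated 370 W → 5.2.2; industrial → 5.2.2.1. Scheduled 28%. No special measure applies. → 28%.
Line D: switchgear unit → 5.2; rated 370 W → 5.2.2; for domestic appliances → 5.2.2.3. Scheduled 10%. Cassovia agreement on 5.3: 5.2.2.3 not covered. → 10%.
Sum: 12% + 22% + 28% + 10% = 72%.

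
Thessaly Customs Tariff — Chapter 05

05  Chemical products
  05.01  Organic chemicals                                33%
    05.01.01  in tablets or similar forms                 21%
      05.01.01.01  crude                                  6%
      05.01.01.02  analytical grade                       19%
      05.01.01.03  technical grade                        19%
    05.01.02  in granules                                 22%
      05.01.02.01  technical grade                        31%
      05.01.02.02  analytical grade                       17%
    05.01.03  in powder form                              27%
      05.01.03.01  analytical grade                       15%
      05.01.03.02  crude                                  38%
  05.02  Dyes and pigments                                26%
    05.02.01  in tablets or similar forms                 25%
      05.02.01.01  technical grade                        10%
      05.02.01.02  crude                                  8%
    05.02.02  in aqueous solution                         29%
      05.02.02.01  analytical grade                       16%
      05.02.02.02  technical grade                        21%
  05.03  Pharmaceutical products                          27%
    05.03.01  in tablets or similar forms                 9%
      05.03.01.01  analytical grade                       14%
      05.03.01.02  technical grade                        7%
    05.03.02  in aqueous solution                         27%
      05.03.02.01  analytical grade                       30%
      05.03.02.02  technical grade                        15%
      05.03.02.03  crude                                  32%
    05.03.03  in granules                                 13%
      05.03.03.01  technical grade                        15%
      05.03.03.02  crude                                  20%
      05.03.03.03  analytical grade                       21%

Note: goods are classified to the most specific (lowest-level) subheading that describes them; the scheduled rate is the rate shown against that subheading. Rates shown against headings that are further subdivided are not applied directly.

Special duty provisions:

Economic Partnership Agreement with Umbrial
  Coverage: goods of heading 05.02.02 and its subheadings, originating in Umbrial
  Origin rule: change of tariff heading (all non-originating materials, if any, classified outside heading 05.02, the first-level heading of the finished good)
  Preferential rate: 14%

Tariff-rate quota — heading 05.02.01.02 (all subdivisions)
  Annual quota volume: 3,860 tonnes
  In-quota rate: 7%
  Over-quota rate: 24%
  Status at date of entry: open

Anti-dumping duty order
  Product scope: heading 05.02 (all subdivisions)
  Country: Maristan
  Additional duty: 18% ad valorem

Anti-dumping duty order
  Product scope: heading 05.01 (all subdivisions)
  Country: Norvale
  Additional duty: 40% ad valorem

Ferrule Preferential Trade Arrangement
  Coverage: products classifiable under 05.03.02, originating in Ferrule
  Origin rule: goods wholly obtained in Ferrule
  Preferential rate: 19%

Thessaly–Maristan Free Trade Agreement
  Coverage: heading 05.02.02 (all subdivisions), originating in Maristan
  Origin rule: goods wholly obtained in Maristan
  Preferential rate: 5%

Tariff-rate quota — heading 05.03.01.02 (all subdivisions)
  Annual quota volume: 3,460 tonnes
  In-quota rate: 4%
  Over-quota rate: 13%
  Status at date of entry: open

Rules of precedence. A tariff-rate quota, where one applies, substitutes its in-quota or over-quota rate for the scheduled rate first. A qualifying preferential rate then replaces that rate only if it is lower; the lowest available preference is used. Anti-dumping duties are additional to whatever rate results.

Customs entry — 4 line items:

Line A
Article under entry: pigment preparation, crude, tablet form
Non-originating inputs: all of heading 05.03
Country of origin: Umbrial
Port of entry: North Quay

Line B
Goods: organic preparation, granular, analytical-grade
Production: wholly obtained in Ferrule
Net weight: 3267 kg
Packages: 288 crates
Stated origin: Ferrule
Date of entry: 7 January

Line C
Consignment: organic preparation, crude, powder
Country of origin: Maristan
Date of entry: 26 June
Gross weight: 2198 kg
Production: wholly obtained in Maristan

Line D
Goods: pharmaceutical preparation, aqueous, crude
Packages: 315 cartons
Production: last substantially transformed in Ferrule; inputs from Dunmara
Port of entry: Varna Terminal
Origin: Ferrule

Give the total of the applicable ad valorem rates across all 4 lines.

Line A: pigment → 05.02; tablet form → 05.02.01; crude → 05.02.01.02. Scheduled 8%. quota on 05.02.01.02 open → in-quota 7%; Umbrial agreement on 05.02.02: 05.02.01.02 not covered. → 7%.
Line B: organic → 05.01; granular → 05.01.02; analytical-grade → 05.01.02.02. Scheduled 17%. Ferrule agreement on 05.03.02: 05.01.02.02 not covered. → 17%.
Line C: organic → 05.01; powder → 05.01.03; crude → 05.01.03.02. Scheduled 38%. Maristan agreement on 05.02.02: 05.01.03.02 not covered. → 38%.
Line D: pharmaceutical → 05.03; aqueous → 05.03.02; crude → 05.03.02.03. Scheduled 32%. Ferrule agreement on 05.03.02: not wholly obtained. → 32%.
Sum: 7% + 17% + 38% + 32% = 94%.

94%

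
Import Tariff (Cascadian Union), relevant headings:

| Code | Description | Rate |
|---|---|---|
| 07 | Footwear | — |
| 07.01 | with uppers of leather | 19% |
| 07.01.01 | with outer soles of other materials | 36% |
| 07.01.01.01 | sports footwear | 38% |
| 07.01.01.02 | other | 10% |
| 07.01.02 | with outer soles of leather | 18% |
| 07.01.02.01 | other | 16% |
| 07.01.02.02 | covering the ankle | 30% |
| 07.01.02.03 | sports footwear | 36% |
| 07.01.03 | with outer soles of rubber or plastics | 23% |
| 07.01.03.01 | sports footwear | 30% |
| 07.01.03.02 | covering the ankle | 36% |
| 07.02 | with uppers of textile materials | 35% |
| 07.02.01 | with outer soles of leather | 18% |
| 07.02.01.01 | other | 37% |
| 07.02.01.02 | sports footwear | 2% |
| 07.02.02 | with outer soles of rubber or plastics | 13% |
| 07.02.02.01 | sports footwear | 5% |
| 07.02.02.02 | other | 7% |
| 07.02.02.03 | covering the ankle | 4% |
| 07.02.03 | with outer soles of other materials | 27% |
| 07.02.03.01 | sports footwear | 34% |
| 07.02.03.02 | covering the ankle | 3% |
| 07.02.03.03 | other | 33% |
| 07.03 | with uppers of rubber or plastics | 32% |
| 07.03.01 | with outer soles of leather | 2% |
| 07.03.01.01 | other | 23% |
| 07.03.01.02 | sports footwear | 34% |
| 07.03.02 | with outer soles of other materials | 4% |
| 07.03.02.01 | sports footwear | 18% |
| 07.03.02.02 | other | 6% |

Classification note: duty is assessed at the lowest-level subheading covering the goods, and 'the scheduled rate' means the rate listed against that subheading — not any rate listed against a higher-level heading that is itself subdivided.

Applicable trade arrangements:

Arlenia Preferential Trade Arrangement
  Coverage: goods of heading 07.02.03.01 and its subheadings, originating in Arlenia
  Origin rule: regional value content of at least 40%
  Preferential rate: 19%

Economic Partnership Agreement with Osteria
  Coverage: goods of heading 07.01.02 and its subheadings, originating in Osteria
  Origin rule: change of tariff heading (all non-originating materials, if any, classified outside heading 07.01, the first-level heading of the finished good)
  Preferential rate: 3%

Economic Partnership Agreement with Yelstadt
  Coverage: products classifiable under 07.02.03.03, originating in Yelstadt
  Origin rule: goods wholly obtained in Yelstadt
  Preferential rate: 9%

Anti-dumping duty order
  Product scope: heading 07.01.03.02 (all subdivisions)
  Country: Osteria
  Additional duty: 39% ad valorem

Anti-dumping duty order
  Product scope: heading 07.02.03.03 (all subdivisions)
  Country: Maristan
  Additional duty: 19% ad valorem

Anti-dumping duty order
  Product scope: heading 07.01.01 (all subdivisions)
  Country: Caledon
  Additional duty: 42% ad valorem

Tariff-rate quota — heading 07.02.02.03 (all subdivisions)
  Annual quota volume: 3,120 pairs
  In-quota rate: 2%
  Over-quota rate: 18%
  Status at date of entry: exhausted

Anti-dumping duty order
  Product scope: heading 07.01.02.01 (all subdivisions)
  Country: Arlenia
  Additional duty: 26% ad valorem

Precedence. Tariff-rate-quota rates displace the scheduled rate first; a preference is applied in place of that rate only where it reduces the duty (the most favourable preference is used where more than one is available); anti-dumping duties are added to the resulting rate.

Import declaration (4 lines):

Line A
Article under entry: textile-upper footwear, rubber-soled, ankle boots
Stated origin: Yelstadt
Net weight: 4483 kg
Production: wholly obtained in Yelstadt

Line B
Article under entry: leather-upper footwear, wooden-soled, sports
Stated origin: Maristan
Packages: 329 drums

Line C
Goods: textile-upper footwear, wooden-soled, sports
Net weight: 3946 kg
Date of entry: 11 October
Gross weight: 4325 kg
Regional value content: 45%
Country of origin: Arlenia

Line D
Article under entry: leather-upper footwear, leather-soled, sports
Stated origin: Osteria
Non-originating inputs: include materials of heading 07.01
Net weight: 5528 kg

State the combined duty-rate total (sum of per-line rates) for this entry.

Line A: textile-upper → 07.02; rubber-soled → 07.02.02; ankle boots → 07.02.02.03. Scheduled 4%. quota on 07.02.02.03 exhausted → over-quota 18%; Yelstadt agreement on 07.02.03.03: 07.02.02.03 not covered. → 18%.
Line B: leather-upper → 07.01; wooden-soled → 07.01.01; sports → 07.01.01.01. Scheduled 38%. No special measure applies. → 38%.
Line C: textile-upper → 07.02; wooden-soled → 07.02.03; sports → 07.02.03.01. Scheduled 34%. Arlenia agreement on 07.02.03.01: RVC ≥ 40% → 19% available; preferential 19%. → 19%.
Line D: leather-upper → 07.01; leather-soled → 07.01.02; sports → 07.01.02.03. Scheduled 36%. Osteria agreement on 07.01.02: CTH not met. → 36%.
Sum: 18% + 38% + 19% + 36% = 111%.

111%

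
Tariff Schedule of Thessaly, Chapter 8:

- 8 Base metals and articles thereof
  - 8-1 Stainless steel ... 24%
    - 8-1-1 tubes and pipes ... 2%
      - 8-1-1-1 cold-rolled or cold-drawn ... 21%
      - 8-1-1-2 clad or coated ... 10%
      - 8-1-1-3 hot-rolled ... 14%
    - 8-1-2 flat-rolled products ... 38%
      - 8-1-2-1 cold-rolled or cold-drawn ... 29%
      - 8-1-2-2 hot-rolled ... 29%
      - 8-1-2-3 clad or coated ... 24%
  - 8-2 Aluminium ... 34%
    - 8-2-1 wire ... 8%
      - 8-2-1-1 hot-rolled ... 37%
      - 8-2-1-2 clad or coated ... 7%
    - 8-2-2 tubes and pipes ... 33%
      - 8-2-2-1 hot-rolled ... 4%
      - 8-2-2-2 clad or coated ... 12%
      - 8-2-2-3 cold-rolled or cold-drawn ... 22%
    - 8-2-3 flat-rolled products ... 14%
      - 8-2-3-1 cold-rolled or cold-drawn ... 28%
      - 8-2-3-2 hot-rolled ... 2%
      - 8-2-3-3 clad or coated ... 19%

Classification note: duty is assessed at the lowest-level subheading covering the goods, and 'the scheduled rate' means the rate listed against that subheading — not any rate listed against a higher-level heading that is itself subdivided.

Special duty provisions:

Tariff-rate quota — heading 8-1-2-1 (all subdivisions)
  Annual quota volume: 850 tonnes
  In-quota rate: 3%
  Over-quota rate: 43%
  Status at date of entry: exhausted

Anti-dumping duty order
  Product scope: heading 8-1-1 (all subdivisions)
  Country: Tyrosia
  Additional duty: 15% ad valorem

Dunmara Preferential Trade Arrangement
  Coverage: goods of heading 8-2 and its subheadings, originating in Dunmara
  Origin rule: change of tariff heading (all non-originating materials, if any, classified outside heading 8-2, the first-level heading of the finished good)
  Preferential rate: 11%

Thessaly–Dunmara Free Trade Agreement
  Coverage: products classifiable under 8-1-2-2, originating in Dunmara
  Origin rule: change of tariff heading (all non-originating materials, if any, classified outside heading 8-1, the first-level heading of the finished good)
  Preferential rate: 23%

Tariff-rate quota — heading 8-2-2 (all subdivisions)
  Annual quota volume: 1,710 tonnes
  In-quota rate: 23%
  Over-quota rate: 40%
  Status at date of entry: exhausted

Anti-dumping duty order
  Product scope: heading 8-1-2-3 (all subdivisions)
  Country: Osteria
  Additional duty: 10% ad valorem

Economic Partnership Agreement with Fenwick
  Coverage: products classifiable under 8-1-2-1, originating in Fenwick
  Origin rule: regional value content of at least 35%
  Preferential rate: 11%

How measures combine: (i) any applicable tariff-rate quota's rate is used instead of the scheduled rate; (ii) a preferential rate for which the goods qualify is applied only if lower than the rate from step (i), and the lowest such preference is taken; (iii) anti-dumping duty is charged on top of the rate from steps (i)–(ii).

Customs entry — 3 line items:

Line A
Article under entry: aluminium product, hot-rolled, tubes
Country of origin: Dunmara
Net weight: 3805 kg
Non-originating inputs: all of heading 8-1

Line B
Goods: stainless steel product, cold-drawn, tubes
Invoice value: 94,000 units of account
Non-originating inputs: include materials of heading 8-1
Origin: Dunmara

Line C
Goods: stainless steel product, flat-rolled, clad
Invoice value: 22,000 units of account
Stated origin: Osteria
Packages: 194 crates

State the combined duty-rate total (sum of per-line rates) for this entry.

66%

Line A: aluminium → 8-2; tubes → 8-2-2; hot-rolled → 8-2-2-1. Scheduled 4%. quota on 8-2-2 exhausted → over-quota 40%; Dunmara agreement on 8-2: CTH met → 11% available; Dunmara agreement on 8-1-2-2: 8-2-2-1 not covered; preferential 11%. → 11%.
Line B: stainless steel → 8-1; tubes → 8-1-1; cold-drawn → 8-1-1-1. Scheduled 21%. Dunmara agreement on 8-2: 8-1-1-1 not covered; Dunmara agreement on 8-1-2-2: 8-1-1-1 not covered. → 21%.
Line C: stainless steel → 8-1; flat-rolled → 8-1-2; clad → 8-1-2-3. Scheduled 24%. anti-dumping (Osteria, 8-1-2-3): +10%; total 24% + 10% = 34%. → 34%.
Sum: 11% + 21% + 34% = 66%.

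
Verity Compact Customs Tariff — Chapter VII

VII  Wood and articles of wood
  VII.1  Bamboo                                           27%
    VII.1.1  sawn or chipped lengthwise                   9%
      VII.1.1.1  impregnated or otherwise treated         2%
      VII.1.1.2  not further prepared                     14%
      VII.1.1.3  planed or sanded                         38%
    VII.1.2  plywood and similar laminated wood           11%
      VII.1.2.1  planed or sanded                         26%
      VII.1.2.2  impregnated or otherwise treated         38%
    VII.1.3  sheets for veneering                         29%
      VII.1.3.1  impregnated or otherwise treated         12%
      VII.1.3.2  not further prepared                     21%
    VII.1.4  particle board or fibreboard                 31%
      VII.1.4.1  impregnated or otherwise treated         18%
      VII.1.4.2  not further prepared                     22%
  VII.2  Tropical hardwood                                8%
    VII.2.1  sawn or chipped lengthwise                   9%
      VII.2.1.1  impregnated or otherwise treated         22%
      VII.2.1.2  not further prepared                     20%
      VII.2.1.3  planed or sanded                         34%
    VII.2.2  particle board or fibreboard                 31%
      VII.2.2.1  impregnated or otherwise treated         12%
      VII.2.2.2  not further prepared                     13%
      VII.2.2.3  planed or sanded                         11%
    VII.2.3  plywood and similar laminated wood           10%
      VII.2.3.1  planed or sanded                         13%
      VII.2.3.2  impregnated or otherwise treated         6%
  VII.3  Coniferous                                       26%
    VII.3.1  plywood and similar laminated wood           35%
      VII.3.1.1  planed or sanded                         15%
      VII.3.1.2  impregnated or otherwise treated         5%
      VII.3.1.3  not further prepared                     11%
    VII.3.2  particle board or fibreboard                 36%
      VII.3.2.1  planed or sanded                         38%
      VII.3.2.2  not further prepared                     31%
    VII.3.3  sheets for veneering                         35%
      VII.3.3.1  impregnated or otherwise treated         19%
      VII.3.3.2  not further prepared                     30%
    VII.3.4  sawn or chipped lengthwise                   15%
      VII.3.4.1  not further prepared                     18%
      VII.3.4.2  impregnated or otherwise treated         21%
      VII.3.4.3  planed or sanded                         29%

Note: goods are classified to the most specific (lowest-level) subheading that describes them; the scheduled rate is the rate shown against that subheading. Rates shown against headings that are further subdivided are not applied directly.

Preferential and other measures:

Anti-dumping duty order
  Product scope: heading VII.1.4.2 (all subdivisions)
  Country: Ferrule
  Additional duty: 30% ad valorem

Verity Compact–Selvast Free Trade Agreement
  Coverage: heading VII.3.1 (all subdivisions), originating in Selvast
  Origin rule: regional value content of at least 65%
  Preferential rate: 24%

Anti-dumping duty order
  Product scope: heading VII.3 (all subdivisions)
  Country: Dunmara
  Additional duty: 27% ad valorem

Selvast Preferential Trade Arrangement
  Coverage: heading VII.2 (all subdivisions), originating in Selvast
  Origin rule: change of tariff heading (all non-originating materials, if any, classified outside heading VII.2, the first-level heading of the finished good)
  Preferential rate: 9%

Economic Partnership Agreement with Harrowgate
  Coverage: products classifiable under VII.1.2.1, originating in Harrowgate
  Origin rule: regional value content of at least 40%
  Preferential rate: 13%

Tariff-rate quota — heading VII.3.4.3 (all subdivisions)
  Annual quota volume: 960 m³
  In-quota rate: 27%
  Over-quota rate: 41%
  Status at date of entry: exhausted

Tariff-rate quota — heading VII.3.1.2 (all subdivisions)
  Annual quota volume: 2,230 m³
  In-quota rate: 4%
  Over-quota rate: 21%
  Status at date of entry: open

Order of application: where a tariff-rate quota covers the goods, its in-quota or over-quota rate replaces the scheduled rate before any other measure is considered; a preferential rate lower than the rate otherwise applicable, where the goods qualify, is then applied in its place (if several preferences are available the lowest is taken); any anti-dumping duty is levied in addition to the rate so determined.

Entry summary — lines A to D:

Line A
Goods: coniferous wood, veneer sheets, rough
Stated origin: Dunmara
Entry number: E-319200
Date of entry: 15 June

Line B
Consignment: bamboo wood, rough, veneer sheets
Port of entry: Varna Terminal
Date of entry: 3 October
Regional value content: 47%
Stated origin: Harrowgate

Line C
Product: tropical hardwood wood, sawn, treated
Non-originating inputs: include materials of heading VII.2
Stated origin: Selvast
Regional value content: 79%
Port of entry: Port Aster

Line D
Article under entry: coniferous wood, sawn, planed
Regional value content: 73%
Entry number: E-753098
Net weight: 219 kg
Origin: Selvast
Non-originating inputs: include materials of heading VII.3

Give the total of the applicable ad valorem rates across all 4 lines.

Line A: coniferous → VII.3; veneer sheets → VII.3.3; rough → VII.3.3.2. Scheduled 30%. anti-dumping (Dunmara, VII.3): +27%; total 30% + 27% = 57%. → 57%.
Line B: bamboo → VII.1; veneer sheets → VII.1.3; rough → VII.1.3.2. Scheduled 21%. Harrowgate agreement on VII.1.2.1: VII.1.3.2 not covered. → 21%.
Line C: tropical hardwood → VII.2; sawn → VII.2.1; treated → VII.2.1.1. Scheduled 22%. Selvast agreement on VII.3.1: VII.2.1.1 not covered; Selvast agreement on VII.2: CTH not met. → 22%.
Line D: coniferous → VII.3; sawn → VII.3.4; planed → VII.3.4.3. Scheduled 29%. quota on VII.3.4.3 exhausted → over-quota 41%; Selvast agreement on VII.3.1: VII.3.4.3 not covered; Selvast agreement on VII.2: VII.3.4.3 not covered. → 41%.
Sum: 57% + 21% + 22% + 41% = 141%.

141%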